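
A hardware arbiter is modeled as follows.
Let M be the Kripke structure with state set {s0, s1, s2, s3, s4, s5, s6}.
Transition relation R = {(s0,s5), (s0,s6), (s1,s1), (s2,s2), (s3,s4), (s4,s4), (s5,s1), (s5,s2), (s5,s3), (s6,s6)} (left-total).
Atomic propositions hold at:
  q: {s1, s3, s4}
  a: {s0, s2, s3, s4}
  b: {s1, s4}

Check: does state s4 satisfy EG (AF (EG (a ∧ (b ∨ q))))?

Sat(b ∨ q) = {s1, s3, s4}
Sat(a ∧ (b ∨ q)) = {s3, s4}
EG (a ∧ (b ∨ q)): greatest fixpoint, start Z0 = {s3, s4}, keep only states in Sat with some successor in Z. Already a fixed point.
Sat(EG (a ∧ (b ∨ q))) = {s3, s4}
AF (EG (a ∧ (b ∨ q))): least fixpoint, start Z0 = {s3, s4}, add states with every successor in Z. Already a fixed point.
Sat(AF (EG (a ∧ (b ∨ q)))) = {s3, s4}
EG (AF (EG (a ∧ (b ∨ q)))): greatest fixpoint, start Z0 = {s3, s4}, keep only states in Sat with some successor in Z. Already a fixed point.
Sat(EG (AF (EG (a ∧ (b ∨ q))))) = {s3, s4}
s4 ∈ Sat(EG (AF (EG (a ∧ (b ∨ q))))) = {s3, s4}, so the formula holds at s4.

Yes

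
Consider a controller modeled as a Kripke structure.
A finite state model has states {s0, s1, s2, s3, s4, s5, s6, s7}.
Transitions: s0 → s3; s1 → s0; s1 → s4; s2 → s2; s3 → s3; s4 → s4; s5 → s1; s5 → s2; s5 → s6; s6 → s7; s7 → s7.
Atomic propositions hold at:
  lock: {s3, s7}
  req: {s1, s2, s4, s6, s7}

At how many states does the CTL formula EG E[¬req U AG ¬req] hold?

2

Sat(¬req) = {s0, s3, s5}
AG ¬req: greatest fixpoint, start Z0 = {s0, s3, s5}, keep only states in Sat with every successor in Z. Z1 = {s0, s3}; fixed.
Sat(AG ¬req) = {s0, s3}
E[¬req U AG ¬req]: least fixpoint, start Z0 = Sat(AG ¬req) = {s0, s3}, add states in Sat(¬req) with some successor in Z. Already a fixed point.
Sat(E[¬req U AG ¬req]) = {s0, s3}
EG E[¬req U AG ¬req]: greatest fixpoint, start Z0 = {s0, s3}, keep only states in Sat with some successor in Z. Already a fixed point.
Sat(EG E[¬req U AG ¬req]) = {s0, s3}
|Sat(EG E[¬req U AG ¬req])| = |{s0, s3}| = 2.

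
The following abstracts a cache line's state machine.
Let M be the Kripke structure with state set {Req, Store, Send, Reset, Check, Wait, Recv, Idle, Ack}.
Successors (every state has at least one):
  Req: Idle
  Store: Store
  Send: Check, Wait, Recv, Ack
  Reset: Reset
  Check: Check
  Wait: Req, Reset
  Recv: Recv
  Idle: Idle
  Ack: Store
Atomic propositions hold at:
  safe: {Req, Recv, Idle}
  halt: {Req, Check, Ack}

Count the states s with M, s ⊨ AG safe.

3

AG safe: greatest fixpoint, start Z0 = {Req, Recv, Idle}, keep only states in Sat with every successor in Z. Already a fixed point.
Sat(AG safe) = {Req, Recv, Idle}
|Sat(AG safe)| = |{Req, Recv, Idle}| = 3.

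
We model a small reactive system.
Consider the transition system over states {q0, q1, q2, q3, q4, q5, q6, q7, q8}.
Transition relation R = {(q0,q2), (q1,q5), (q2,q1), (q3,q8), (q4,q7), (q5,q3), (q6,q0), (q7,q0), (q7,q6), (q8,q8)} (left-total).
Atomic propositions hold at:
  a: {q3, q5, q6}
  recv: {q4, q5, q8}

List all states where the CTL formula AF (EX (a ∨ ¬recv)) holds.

{q0, q1, q2, q4, q5, q6, q7}

Sat(¬recv) = {q0, q1, q2, q3, q6, q7}
Sat(a ∨ ¬recv) = {q0, q1, q2, q3, q5, q6, q7}
Sat(EX (a ∨ ¬recv)) = {s : some successor in {q0, q1, q2, q3, q5, q6, q7}} = {q0, q1, q2, q4, q5, q6, q7}
AF (EX (a ∨ ¬recv)): least fixpoint, start Z0 = {q0, q1, q2, q4, q5, q6, q7}, add states with every successor in Z. Already a fixed point.
Sat(AF (EX (a ∨ ¬recv))) = {q0, q1, q2, q4, q5, q6, q7}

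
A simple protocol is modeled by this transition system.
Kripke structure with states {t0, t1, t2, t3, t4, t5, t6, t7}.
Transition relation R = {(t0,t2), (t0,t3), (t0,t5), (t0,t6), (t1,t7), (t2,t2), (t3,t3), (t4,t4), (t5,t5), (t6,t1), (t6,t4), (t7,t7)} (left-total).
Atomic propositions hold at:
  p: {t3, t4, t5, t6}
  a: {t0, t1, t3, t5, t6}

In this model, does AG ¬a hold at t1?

No

Sat(¬a) = {t2, t4, t7}
AG ¬a: greatest fixpoint, start Z0 = {t2, t4, t7}, keep only states in Sat with every successor in Z. Already a fixed point.
Sat(AG ¬a) = {t2, t4, t7}
t1 ∉ Sat(AG ¬a) = {t2, t4, t7}, so the formula does not hold at t1.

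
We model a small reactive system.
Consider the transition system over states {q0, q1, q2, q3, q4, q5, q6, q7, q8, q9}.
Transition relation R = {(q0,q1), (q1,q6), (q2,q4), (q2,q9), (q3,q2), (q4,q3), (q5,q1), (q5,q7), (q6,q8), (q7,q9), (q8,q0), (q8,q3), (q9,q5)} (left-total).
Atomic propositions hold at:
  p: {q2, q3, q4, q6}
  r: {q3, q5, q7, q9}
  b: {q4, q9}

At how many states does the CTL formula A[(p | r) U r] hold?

Sat(p | r) = {q2, q3, q4, q5, q6, q7, q9}
A[(p | r) U r]: least fixpoint, start Z0 = Sat(r) = {q3, q5, q7, q9}, add states in Sat(p | r) with every successor in Z. Z1 = {q3, q4, q5, q7, q9}; Z2 = {q2, q3, q4, q5, q7, q9}; fixed.
Sat(A[(p | r) U r]) = {q2, q3, q4, q5, q7, q9}
|Sat(A[(p | r) U r])| = |{q2, q3, q4, q5, q7, q9}| = 6.

6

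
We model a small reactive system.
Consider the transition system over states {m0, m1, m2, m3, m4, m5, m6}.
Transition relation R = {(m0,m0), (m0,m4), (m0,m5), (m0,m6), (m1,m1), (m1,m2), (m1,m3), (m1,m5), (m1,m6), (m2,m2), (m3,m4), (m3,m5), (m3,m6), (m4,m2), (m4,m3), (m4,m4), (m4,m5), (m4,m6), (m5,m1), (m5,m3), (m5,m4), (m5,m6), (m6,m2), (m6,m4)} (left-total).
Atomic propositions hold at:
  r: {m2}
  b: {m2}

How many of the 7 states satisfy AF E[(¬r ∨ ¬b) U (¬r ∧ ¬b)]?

Sat(¬r) = {m0, m1, m3, m4, m5, m6}
Sat(¬b) = {m0, m1, m3, m4, m5, m6}
Sat(¬r ∨ ¬b) = {m0, m1, m3, m4, m5, m6}
Sat(¬r ∧ ¬b) = {m0, m1, m3, m4, m5, m6}
E[(¬r ∨ ¬b) U (¬r ∧ ¬b)]: least fixpoint, start Z0 = Sat((¬r ∧ ¬b)) = {m0, m1, m3, m4, m5, m6}, add states in Sat(¬r ∨ ¬b) with some successor in Z. Already a fixed point.
Sat(E[(¬r ∨ ¬b) U (¬r ∧ ¬b)]) = {m0, m1, m3, m4, m5, m6}
AF E[(¬r ∨ ¬b) U (¬r ∧ ¬b)]: least fixpoint, start Z0 = {m0, m1, m3, m4, m5, m6}, add states with every successor in Z. Already a fixed point.
Sat(AF E[(¬r ∨ ¬b) U (¬r ∧ ¬b)]) = {m0, m1, m3, m4, m5, m6}
|Sat(AF E[(¬r ∨ ¬b) U (¬r ∧ ¬b)])| = |{m0, m1, m3, m4, m5, m6}| = 6.

6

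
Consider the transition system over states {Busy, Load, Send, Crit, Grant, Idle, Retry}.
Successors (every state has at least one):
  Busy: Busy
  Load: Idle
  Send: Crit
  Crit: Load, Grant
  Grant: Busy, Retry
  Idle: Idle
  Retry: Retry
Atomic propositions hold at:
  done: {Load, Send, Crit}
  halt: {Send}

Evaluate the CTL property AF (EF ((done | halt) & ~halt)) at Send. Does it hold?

Yes

Sat(done | halt) = {Load, Send, Crit}
Sat(~halt) = {Busy, Load, Crit, Grant, Idle, Retry}
Sat((done | halt) & ~halt) = {Load, Crit}
EF ((done | halt) & ~halt): least fixpoint, start Z0 = {Load, Crit}, add states with some successor in Z. Z1 = {Load, Send, Crit}; fixed.
Sat(EF ((done | halt) & ~halt)) = {Load, Send, Crit}
AF (EF ((done | halt) & ~halt)): least fixpoint, start Z0 = {Load, Send, Crit}, add states with every successor in Z. Already a fixed point.
Sat(AF (EF ((done | halt) & ~halt))) = {Load, Send, Crit}
Send ∈ Sat(AF (EF ((done | halt) & ~halt))) = {Load, Send, Crit}, so the formula holds at Send.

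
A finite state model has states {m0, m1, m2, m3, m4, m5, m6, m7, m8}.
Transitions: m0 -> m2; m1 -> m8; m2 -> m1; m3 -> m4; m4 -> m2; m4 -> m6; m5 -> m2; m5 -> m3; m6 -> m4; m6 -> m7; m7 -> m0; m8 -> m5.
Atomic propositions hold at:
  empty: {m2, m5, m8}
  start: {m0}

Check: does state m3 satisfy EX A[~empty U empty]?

Sat(~empty) = {m0, m1, m3, m4, m6, m7}
A[~empty U empty]: least fixpoint, start Z0 = Sat(empty) = {m2, m5, m8}, add states in Sat(~empty) with every successor in Z. Z1 = {m0, m1, m2, m5, m8}; Z2 = {m0, m1, m2, m5, m7, m8}; fixed.
Sat(A[~empty U empty]) = {m0, m1, m2, m5, m7, m8}
Sat(EX A[~empty U empty]) = {s : some successor in {m0, m1, m2, m5, m7, m8}} = {m0, m1, m2, m4, m5, m6, m7, m8}
m3 ∉ Sat(EX A[~empty U empty]) = {m0, m1, m2, m4, m5, m6, m7, m8}, so the formula does not hold at m3.

No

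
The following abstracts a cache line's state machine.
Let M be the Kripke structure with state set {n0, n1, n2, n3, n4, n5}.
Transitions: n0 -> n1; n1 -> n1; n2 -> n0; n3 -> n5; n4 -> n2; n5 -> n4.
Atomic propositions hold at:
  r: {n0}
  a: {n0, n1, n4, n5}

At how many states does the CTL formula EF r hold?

EF r: least fixpoint, start Z0 = {n0}, add states with some successor in Z. Z1 = {n0, n2}; Z2 = {n0, n2, n4}; Z3 = {n0, n2, n4, n5}; Z4 = {n0, n2, n3, n4, n5}; fixed.
Sat(EF r) = {n0, n2, n3, n4, n5}
|Sat(EF r)| = |{n0, n2, n3, n4, n5}| = 5.

5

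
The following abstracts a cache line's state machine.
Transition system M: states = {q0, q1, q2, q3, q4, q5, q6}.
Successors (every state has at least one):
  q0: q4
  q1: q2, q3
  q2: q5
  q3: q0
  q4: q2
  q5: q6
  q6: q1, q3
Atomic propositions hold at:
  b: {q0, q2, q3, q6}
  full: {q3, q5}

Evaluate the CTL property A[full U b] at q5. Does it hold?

A[full U b]: least fixpoint, start Z0 = Sat(b) = {q0, q2, q3, q6}, add states in Sat(full) with every successor in Z. Z1 = {q0, q2, q3, q5, q6}; fixed.
Sat(A[full U b]) = {q0, q2, q3, q5, q6}
q5 ∈ Sat(A[full U b]) = {q0, q2, q3, q5, q6}, so the formula holds at q5.

Yes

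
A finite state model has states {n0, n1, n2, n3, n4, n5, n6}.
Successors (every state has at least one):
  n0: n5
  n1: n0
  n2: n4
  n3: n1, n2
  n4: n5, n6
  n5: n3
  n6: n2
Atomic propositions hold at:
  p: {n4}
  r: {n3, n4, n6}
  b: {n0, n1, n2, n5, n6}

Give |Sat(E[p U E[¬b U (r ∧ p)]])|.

Sat(¬b) = {n3, n4}
Sat(r ∧ p) = {n4}
E[¬b U (r ∧ p)]: least fixpoint, start Z0 = Sat((r ∧ p)) = {n4}, add states in Sat(¬b) with some successor in Z. Already a fixed point.
Sat(E[¬b U (r ∧ p)]) = {n4}
E[p U E[¬b U (r ∧ p)]]: least fixpoint, start Z0 = Sat(E[¬b U (r ∧ p)]) = {n4}, add states in Sat(p) with some successor in Z. Already a fixed point.
Sat(E[p U E[¬b U (r ∧ p)]]) = {n4}
|Sat(E[p U E[¬b U (r ∧ p)]])| = |{n4}| = 1.

1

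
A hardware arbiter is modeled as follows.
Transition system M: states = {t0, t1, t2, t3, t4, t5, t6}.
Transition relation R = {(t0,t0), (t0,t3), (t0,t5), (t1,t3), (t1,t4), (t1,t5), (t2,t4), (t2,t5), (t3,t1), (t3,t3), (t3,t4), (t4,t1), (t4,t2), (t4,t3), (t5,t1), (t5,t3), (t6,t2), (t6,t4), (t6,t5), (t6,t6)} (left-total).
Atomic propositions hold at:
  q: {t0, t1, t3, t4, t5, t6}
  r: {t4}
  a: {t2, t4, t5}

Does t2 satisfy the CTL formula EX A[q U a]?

A[q U a]: least fixpoint, start Z0 = Sat(a) = {t2, t4, t5}, add states in Sat(q) with every successor in Z. Already a fixed point.
Sat(A[q U a]) = {t2, t4, t5}
Sat(EX A[q U a]) = {s : some successor in {t2, t4, t5}} = {t0, t1, t2, t3, t4, t6}
t2 ∈ Sat(EX A[q U a]) = {t0, t1, t2, t3, t4, t6}, so the formula holds at t2.

Yes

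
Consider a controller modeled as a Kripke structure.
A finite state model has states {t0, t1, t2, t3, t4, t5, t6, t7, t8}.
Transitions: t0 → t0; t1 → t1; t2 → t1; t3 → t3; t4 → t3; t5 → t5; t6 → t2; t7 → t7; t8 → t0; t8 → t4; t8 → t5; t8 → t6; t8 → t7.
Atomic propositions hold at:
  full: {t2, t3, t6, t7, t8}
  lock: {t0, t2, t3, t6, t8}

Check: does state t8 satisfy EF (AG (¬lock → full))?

Sat(¬lock) = {t1, t4, t5, t7}
Sat(¬lock → full) = {t0, t2, t3, t6, t7, t8}
AG (¬lock → full): greatest fixpoint, start Z0 = {t0, t2, t3, t6, t7, t8}, keep only states in Sat with every successor in Z. Z1 = {t0, t3, t6, t7}; Z2 = {t0, t3, t7}; fixed.
Sat(AG (¬lock → full)) = {t0, t3, t7}
EF (AG (¬lock → full)): least fixpoint, start Z0 = {t0, t3, t7}, add states with some successor in Z. Z1 = {t0, t3, t4, t7, t8}; fixed.
Sat(EF (AG (¬lock → full))) = {t0, t3, t4, t7, t8}
t8 ∈ Sat(EF (AG (¬lock → full))) = {t0, t3, t4, t7, t8}, so the formula holds at t8.

Yes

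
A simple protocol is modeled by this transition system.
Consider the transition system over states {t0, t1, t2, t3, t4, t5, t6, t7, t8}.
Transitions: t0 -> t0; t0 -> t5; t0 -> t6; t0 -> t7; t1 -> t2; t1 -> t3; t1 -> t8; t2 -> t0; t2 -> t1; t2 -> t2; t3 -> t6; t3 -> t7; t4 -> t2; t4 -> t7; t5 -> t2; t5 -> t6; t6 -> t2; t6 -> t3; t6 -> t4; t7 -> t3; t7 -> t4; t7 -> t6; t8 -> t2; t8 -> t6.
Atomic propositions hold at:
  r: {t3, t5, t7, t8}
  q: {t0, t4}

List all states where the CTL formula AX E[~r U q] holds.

{t2, t5, t8}

Sat(~r) = {t0, t1, t2, t4, t6}
E[~r U q]: least fixpoint, start Z0 = Sat(q) = {t0, t4}, add states in Sat(~r) with some successor in Z. Z1 = {t0, t2, t4, t6}; Z2 = {t0, t1, t2, t4, t6}; fixed.
Sat(E[~r U q]) = {t0, t1, t2, t4, t6}
Sat(AX E[~r U q]) = {s : every successor in {t0, t1, t2, t4, t6}} = {t2, t5, t8}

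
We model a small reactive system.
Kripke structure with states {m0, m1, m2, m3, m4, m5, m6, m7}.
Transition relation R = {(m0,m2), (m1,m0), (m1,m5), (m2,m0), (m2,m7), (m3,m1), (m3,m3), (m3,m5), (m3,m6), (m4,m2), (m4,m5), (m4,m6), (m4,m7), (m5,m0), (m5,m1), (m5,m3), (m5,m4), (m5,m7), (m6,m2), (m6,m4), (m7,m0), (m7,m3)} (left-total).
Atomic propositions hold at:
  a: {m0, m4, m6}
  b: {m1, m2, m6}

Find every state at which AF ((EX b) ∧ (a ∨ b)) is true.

{m0, m4, m6}

Sat(EX b) = {s : some successor in {m1, m2, m6}} = {m0, m3, m4, m5, m6}
Sat(a ∨ b) = {m0, m1, m2, m4, m6}
Sat((EX b) ∧ (a ∨ b)) = {m0, m4, m6}
AF ((EX b) ∧ (a ∨ b)): least fixpoint, start Z0 = {m0, m4, m6}, add states with every successor in Z. Already a fixed point.
Sat(AF ((EX b) ∧ (a ∨ b))) = {m0, m4, m6}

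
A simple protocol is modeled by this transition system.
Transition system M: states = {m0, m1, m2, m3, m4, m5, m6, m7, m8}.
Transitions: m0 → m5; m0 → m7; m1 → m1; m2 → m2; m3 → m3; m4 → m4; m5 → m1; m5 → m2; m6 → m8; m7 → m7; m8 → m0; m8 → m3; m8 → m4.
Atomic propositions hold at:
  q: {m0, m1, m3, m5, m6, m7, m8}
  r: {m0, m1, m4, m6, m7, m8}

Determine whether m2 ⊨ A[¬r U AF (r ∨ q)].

Sat(¬r) = {m2, m3, m5}
Sat(r ∨ q) = {m0, m1, m3, m4, m5, m6, m7, m8}
AF (r ∨ q): least fixpoint, start Z0 = {m0, m1, m3, m4, m5, m6, m7, m8}, add states with every successor in Z. Already a fixed point.
Sat(AF (r ∨ q)) = {m0, m1, m3, m4, m5, m6, m7, m8}
A[¬r U AF (r ∨ q)]: least fixpoint, start Z0 = Sat(AF (r ∨ q)) = {m0, m1, m3, m4, m5, m6, m7, m8}, add states in Sat(¬r) with every successor in Z. Already a fixed point.
Sat(A[¬r U AF (r ∨ q)]) = {m0, m1, m3, m4, m5, m6, m7, m8}
m2 ∉ Sat(A[¬r U AF (r ∨ q)]) = {m0, m1, m3, m4, m5, m6, m7, m8}, so the formula does not hold at m2.

No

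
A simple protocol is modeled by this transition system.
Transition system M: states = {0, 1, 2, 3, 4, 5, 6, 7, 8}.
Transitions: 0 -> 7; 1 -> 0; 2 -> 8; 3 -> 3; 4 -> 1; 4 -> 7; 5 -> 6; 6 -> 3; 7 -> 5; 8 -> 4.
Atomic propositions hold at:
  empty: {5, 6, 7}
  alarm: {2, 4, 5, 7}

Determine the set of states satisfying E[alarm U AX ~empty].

{1, 2, 3, 4, 5, 6, 7, 8}

Sat(~empty) = {0, 1, 2, 3, 4, 8}
Sat(AX ~empty) = {s : every successor in {0, 1, 2, 3, 4, 8}} = {1, 2, 3, 6, 8}
E[alarm U AX ~empty]: least fixpoint, start Z0 = Sat(AX ~empty) = {1, 2, 3, 6, 8}, add states in Sat(alarm) with some successor in Z. Z1 = {1, 2, 3, 4, 5, 6, 8}; Z2 = {1, 2, 3, 4, 5, 6, 7, 8}; fixed.
Sat(E[alarm U AX ~empty]) = {1, 2, 3, 4, 5, 6, 7, 8}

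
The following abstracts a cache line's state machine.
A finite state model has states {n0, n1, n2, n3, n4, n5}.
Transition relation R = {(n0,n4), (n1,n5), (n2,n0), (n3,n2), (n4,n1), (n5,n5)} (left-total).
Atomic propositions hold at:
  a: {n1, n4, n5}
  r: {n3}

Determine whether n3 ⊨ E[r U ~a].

Yes

Sat(~a) = {n0, n2, n3}
E[r U ~a]: least fixpoint, start Z0 = Sat(~a) = {n0, n2, n3}, add states in Sat(r) with some successor in Z. Already a fixed point.
Sat(E[r U ~a]) = {n0, n2, n3}
n3 ∈ Sat(E[r U ~a]) = {n0, n2, n3}, so the formula holds at n3.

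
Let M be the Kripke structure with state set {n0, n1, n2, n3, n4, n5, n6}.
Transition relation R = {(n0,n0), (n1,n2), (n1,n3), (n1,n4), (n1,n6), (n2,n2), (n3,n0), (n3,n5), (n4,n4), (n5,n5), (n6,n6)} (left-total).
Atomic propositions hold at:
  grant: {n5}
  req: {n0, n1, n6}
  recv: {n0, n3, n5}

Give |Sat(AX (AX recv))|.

3

Sat(AX recv) = {s : every successor in {n0, n3, n5}} = {n0, n3, n5}
Sat(AX (AX recv)) = {s : every successor in {n0, n3, n5}} = {n0, n3, n5}
|Sat(AX (AX recv))| = |{n0, n3, n5}| = 3.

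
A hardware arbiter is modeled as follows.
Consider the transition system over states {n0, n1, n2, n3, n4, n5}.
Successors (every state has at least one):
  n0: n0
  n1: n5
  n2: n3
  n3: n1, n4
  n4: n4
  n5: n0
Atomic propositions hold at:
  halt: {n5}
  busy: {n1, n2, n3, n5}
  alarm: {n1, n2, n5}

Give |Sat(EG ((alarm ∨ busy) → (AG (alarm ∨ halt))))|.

2

Sat(alarm ∨ busy) = {n1, n2, n3, n5}
Sat(alarm ∨ halt) = {n1, n2, n5}
AG (alarm ∨ halt): greatest fixpoint, start Z0 = {n1, n2, n5}, keep only states in Sat with every successor in Z. Z1 = {n1}; Z2 = ∅; fixed.
Sat(AG (alarm ∨ halt)) = ∅
Sat((alarm ∨ busy) → (AG (alarm ∨ halt))) = {n0, n4}
EG ((alarm ∨ busy) → (AG (alarm ∨ halt))): greatest fixpoint, start Z0 = {n0, n4}, keep only states in Sat with some successor in Z. Already a fixed point.
Sat(EG ((alarm ∨ busy) → (AG (alarm ∨ halt)))) = {n0, n4}
|Sat(EG ((alarm ∨ busy) → (AG (alarm ∨ halt))))| = |{n0, n4}| = 2.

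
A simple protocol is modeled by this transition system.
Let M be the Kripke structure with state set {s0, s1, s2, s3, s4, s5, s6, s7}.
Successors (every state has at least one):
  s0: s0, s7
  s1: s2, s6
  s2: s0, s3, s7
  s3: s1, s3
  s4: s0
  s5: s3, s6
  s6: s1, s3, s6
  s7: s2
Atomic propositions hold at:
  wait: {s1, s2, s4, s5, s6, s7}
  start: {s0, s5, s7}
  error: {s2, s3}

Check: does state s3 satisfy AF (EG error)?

Yes

EG error: greatest fixpoint, start Z0 = {s2, s3}, keep only states in Sat with some successor in Z. Already a fixed point.
Sat(EG error) = {s2, s3}
AF (EG error): least fixpoint, start Z0 = {s2, s3}, add states with every successor in Z. Z1 = {s2, s3, s7}; fixed.
Sat(AF (EG error)) = {s2, s3, s7}
s3 ∈ Sat(AF (EG error)) = {s2, s3, s7}, so the formula holds at s3.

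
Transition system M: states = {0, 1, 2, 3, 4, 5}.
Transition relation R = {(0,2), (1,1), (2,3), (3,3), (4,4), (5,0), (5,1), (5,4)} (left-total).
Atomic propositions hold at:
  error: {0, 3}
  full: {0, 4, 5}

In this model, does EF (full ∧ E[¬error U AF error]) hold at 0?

Yes

Sat(¬error) = {1, 2, 4, 5}
AF error: least fixpoint, start Z0 = {0, 3}, add states with every successor in Z. Z1 = {0, 2, 3}; fixed.
Sat(AF error) = {0, 2, 3}
E[¬error U AF error]: least fixpoint, start Z0 = Sat(AF error) = {0, 2, 3}, add states in Sat(¬error) with some successor in Z. Z1 = {0, 2, 3, 5}; fixed.
Sat(E[¬error U AF error]) = {0, 2, 3, 5}
Sat(full ∧ E[¬error U AF error]) = {0, 5}
EF (full ∧ E[¬error U AF error]): least fixpoint, start Z0 = {0, 5}, add states with some successor in Z. Already a fixed point.
Sat(EF (full ∧ E[¬error U AF error])) = {0, 5}
0 ∈ Sat(EF (full ∧ E[¬error U AF error])) = {0, 5}, so the formula holds at 0.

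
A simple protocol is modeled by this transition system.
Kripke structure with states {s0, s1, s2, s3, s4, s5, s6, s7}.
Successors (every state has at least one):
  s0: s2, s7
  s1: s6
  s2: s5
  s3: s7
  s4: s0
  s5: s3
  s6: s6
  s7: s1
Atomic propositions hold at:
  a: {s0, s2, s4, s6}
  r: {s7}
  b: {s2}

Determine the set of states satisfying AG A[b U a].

{s6}

A[b U a]: least fixpoint, start Z0 = Sat(a) = {s0, s2, s4, s6}, add states in Sat(b) with every successor in Z. Already a fixed point.
Sat(A[b U a]) = {s0, s2, s4, s6}
AG A[b U a]: greatest fixpoint, start Z0 = {s0, s2, s4, s6}, keep only states in Sat with every successor in Z. Z1 = {s4, s6}; Z2 = {s6}; fixed.
Sat(AG A[b U a]) = {s6}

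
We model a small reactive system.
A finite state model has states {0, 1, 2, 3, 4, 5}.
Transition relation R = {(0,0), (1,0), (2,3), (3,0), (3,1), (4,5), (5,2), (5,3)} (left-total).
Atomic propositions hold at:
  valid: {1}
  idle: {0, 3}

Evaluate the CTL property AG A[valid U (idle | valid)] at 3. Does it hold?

Sat(idle | valid) = {0, 1, 3}
A[valid U (idle | valid)]: least fixpoint, start Z0 = Sat((idle | valid)) = {0, 1, 3}, add states in Sat(valid) with every successor in Z. Already a fixed point.
Sat(A[valid U (idle | valid)]) = {0, 1, 3}
AG A[valid U (idle | valid)]: greatest fixpoint, start Z0 = {0, 1, 3}, keep only states in Sat with every successor in Z. Already a fixed point.
Sat(AG A[valid U (idle | valid)]) = {0, 1, 3}
3 ∈ Sat(AG A[valid U (idle | valid)]) = {0, 1, 3}, so the formula holds at 3.

Yes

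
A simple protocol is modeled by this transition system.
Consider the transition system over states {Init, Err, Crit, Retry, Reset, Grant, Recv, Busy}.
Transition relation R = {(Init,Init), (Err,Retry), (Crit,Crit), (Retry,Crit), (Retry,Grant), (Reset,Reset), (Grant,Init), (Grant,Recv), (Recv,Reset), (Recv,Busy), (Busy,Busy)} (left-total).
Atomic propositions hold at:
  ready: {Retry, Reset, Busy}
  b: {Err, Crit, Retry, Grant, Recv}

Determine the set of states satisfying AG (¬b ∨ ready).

{Init, Reset, Busy}

Sat(¬b) = {Init, Reset, Busy}
Sat(¬b ∨ ready) = {Init, Retry, Reset, Busy}
AG (¬b ∨ ready): greatest fixpoint, start Z0 = {Init, Retry, Reset, Busy}, keep only states in Sat with every successor in Z. Z1 = {Init, Reset, Busy}; fixed.
Sat(AG (¬b ∨ ready)) = {Init, Reset, Busy}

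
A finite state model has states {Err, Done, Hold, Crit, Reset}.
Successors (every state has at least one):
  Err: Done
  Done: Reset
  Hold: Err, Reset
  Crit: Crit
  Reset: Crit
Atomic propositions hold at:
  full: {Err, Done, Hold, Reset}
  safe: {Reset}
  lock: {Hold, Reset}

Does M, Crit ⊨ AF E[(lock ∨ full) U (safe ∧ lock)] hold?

No

Sat(lock ∨ full) = {Err, Done, Hold, Reset}
Sat(safe ∧ lock) = {Reset}
E[(lock ∨ full) U (safe ∧ lock)]: least fixpoint, start Z0 = Sat((safe ∧ lock)) = {Reset}, add states in Sat(lock ∨ full) with some successor in Z. Z1 = {Done, Hold, Reset}; Z2 = {Err, Done, Hold, Reset}; fixed.
Sat(E[(lock ∨ full) U (safe ∧ lock)]) = {Err, Done, Hold, Reset}
AF E[(lock ∨ full) U (safe ∧ lock)]: least fixpoint, start Z0 = {Err, Done, Hold, Reset}, add states with every successor in Z. Already a fixed point.
Sat(AF E[(lock ∨ full) U (safe ∧ lock)]) = {Err, Done, Hold, Reset}
Crit ∉ Sat(AF E[(lock ∨ full) U (safe ∧ lock)]) = {Err, Done, Hold, Reset}, so the formula does not hold at Crit.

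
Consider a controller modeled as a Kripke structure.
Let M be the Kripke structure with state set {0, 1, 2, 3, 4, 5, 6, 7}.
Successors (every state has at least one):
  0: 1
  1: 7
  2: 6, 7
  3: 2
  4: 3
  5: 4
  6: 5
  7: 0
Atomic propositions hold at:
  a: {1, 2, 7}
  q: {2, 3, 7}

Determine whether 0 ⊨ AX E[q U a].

E[q U a]: least fixpoint, start Z0 = Sat(a) = {1, 2, 7}, add states in Sat(q) with some successor in Z. Z1 = {1, 2, 3, 7}; fixed.
Sat(E[q U a]) = {1, 2, 3, 7}
Sat(AX E[q U a]) = {s : every successor in {1, 2, 3, 7}} = {0, 1, 3, 4}
0 ∈ Sat(AX E[q U a]) = {0, 1, 3, 4}, so the formula holds at 0.

Yes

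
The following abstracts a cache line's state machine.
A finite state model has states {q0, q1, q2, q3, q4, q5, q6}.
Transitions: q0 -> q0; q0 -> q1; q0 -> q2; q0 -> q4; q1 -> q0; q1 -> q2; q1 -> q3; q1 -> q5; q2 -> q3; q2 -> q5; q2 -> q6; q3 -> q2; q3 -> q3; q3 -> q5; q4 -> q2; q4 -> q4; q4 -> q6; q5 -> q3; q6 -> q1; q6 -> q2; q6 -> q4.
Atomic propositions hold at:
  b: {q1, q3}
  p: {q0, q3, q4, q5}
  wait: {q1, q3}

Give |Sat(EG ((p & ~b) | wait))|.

5

Sat(~b) = {q0, q2, q4, q5, q6}
Sat(p & ~b) = {q0, q4, q5}
Sat((p & ~b) | wait) = {q0, q1, q3, q4, q5}
EG ((p & ~b) | wait): greatest fixpoint, start Z0 = {q0, q1, q3, q4, q5}, keep only states in Sat with some successor in Z. Already a fixed point.
Sat(EG ((p & ~b) | wait)) = {q0, q1, q3, q4, q5}
|Sat(EG ((p & ~b) | wait))| = |{q0, q1, q3, q4, q5}| = 5.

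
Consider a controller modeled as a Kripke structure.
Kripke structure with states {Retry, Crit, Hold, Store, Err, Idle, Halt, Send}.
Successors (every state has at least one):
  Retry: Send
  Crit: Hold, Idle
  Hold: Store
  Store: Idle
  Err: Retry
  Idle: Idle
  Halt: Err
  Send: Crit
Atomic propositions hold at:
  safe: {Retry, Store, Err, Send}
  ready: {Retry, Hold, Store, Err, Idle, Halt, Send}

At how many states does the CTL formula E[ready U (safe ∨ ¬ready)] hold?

Sat(¬ready) = {Crit}
Sat(safe ∨ ¬ready) = {Retry, Crit, Store, Err, Send}
E[ready U (safe ∨ ¬ready)]: least fixpoint, start Z0 = Sat((safe ∨ ¬ready)) = {Retry, Crit, Store, Err, Send}, add states in Sat(ready) with some successor in Z. Z1 = {Retry, Crit, Hold, Store, Err, Halt, Send}; fixed.
Sat(E[ready U (safe ∨ ¬ready)]) = {Retry, Crit, Hold, Store, Err, Halt, Send}
|Sat(E[ready U (safe ∨ ¬ready)])| = |{Retry, Crit, Hold, Store, Err, Halt, Send}| = 7.

7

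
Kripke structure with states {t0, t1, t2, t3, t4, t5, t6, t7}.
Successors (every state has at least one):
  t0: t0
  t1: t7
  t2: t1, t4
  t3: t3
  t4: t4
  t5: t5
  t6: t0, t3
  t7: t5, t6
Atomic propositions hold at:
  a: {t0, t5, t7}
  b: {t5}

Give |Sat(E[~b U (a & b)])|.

Sat(~b) = {t0, t1, t2, t3, t4, t6, t7}
Sat(a & b) = {t5}
E[~b U (a & b)]: least fixpoint, start Z0 = Sat((a & b)) = {t5}, add states in Sat(~b) with some successor in Z. Z1 = {t5, t7}; Z2 = {t1, t5, t7}; Z3 = {t1, t2, t5, t7}; fixed.
Sat(E[~b U (a & b)]) = {t1, t2, t5, t7}
|Sat(E[~b U (a & b)])| = |{t1, t2, t5, t7}| = 4.

4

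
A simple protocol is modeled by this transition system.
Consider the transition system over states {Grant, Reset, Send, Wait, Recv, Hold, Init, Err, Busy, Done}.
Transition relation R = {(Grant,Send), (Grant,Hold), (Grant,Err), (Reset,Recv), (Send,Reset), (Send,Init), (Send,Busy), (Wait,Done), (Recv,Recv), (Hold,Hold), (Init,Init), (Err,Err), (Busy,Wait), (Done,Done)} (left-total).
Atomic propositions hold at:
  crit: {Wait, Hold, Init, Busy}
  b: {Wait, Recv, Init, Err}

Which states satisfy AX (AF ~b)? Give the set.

{Wait, Hold, Busy, Done}

Sat(~b) = {Grant, Reset, Send, Hold, Busy, Done}
AF ~b: least fixpoint, start Z0 = {Grant, Reset, Send, Hold, Busy, Done}, add states with every successor in Z. Z1 = {Grant, Reset, Send, Wait, Hold, Busy, Done}; fixed.
Sat(AF ~b) = {Grant, Reset, Send, Wait, Hold, Busy, Done}
Sat(AX (AF ~b)) = {s : every successor in {Grant, Reset, Send, Wait, Hold, Busy, Done}} = {Wait, Hold, Busy, Done}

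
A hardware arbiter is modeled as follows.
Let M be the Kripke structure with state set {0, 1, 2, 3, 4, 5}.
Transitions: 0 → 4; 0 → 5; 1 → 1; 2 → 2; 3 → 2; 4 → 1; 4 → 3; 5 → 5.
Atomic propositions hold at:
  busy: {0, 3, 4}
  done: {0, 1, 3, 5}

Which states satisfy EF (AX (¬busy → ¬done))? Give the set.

{0, 2, 3, 4}

Sat(¬busy) = {1, 2, 5}
Sat(¬done) = {2, 4}
Sat(¬busy → ¬done) = {0, 2, 3, 4}
Sat(AX (¬busy → ¬done)) = {s : every successor in {0, 2, 3, 4}} = {2, 3}
EF (AX (¬busy → ¬done)): least fixpoint, start Z0 = {2, 3}, add states with some successor in Z. Z1 = {2, 3, 4}; Z2 = {0, 2, 3, 4}; fixed.
Sat(EF (AX (¬busy → ¬done))) = {0, 2, 3, 4}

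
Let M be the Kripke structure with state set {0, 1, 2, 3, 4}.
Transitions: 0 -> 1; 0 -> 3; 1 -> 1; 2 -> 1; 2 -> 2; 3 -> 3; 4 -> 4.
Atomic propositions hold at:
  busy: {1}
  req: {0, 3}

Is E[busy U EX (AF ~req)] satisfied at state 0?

Sat(~req) = {1, 2, 4}
AF ~req: least fixpoint, start Z0 = {1, 2, 4}, add states with every successor in Z. Already a fixed point.
Sat(AF ~req) = {1, 2, 4}
Sat(EX (AF ~req)) = {s : some successor in {1, 2, 4}} = {0, 1, 2, 4}
E[busy U EX (AF ~req)]: least fixpoint, start Z0 = Sat(EX (AF ~req)) = {0, 1, 2, 4}, add states in Sat(busy) with some successor in Z. Already a fixed point.
Sat(E[busy U EX (AF ~req)]) = {0, 1, 2, 4}
0 ∈ Sat(E[busy U EX (AF ~req)]) = {0, 1, 2, 4}, so the formula holds at 0.

Yes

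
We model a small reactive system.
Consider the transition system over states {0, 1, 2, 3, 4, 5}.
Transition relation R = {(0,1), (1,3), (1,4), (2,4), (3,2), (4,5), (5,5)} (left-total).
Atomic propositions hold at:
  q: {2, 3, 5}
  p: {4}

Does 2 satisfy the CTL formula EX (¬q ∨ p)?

Yes

Sat(¬q) = {0, 1, 4}
Sat(¬q ∨ p) = {0, 1, 4}
Sat(EX (¬q ∨ p)) = {s : some successor in {0, 1, 4}} = {0, 1, 2}
2 ∈ Sat(EX (¬q ∨ p)) = {0, 1, 2}, so the formula holds at 2.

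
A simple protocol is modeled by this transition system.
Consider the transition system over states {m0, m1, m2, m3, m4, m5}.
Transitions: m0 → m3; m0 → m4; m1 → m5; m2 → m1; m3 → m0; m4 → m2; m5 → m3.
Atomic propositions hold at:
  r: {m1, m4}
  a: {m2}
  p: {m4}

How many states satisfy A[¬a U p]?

1

Sat(¬a) = {m0, m1, m3, m4, m5}
A[¬a U p]: least fixpoint, start Z0 = Sat(p) = {m4}, add states in Sat(¬a) with every successor in Z. Already a fixed point.
Sat(A[¬a U p]) = {m4}
|Sat(A[¬a U p])| = |{m4}| = 1.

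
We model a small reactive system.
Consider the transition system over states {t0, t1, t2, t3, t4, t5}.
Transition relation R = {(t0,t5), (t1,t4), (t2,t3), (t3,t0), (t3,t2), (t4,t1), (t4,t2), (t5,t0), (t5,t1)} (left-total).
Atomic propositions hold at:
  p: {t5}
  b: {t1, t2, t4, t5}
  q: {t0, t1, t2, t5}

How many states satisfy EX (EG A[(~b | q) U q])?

5

Sat(~b) = {t0, t3}
Sat(~b | q) = {t0, t1, t2, t3, t5}
A[(~b | q) U q]: least fixpoint, start Z0 = Sat(q) = {t0, t1, t2, t5}, add states in Sat(~b | q) with every successor in Z. Z1 = {t0, t1, t2, t3, t5}; fixed.
Sat(A[(~b | q) U q]) = {t0, t1, t2, t3, t5}
EG A[(~b | q) U q]: greatest fixpoint, start Z0 = {t0, t1, t2, t3, t5}, keep only states in Sat with some successor in Z. Z1 = {t0, t2, t3, t5}; fixed.
Sat(EG A[(~b | q) U q]) = {t0, t2, t3, t5}
Sat(EX (EG A[(~b | q) U q])) = {s : some successor in {t0, t2, t3, t5}} = {t0, t2, t3, t4, t5}
|Sat(EX (EG A[(~b | q) U q]))| = |{t0, t2, t3, t4, t5}| = 5.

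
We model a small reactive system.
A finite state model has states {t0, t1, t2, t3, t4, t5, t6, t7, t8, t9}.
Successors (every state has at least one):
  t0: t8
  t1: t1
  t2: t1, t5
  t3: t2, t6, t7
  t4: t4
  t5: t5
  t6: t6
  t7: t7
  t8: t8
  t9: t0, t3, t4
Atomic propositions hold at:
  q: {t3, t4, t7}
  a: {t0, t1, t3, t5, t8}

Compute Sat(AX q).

{t4, t7}

Sat(AX q) = {s : every successor in {t3, t4, t7}} = {t4, t7}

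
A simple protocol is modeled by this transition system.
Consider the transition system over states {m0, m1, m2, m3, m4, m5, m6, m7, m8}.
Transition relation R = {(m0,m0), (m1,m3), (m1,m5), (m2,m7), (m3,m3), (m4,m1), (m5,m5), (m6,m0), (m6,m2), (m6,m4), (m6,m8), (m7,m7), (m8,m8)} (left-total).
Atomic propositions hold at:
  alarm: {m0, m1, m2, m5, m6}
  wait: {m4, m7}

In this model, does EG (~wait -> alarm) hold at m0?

Yes

Sat(~wait) = {m0, m1, m2, m3, m5, m6, m8}
Sat(~wait -> alarm) = {m0, m1, m2, m4, m5, m6, m7}
EG (~wait -> alarm): greatest fixpoint, start Z0 = {m0, m1, m2, m4, m5, m6, m7}, keep only states in Sat with some successor in Z. Already a fixed point.
Sat(EG (~wait -> alarm)) = {m0, m1, m2, m4, m5, m6, m7}
m0 ∈ Sat(EG (~wait -> alarm)) = {m0, m1, m2, m4, m5, m6, m7}, so the formula holds at m0.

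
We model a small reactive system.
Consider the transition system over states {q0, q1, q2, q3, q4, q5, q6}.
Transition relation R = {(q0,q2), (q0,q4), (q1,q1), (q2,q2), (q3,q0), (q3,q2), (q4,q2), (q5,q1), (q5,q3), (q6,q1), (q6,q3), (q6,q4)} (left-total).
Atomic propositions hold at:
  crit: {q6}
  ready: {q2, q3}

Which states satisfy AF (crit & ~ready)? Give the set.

Sat(~ready) = {q0, q1, q4, q5, q6}
Sat(crit & ~ready) = {q6}
AF (crit & ~ready): least fixpoint, start Z0 = {q6}, add states with every successor in Z. Already a fixed point.
Sat(AF (crit & ~ready)) = {q6}

{q6}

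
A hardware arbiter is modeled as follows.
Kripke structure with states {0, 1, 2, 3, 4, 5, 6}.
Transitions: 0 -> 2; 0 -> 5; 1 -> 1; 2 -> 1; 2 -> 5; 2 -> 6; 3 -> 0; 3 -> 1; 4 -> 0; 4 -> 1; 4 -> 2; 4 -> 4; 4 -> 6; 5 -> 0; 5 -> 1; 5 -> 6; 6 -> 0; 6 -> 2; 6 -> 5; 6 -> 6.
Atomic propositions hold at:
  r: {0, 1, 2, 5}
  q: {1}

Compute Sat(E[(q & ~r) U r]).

{0, 1, 2, 5}

Sat(~r) = {3, 4, 6}
Sat(q & ~r) = ∅
E[(q & ~r) U r]: least fixpoint, start Z0 = Sat(r) = {0, 1, 2, 5}, add states in Sat(q & ~r) with some successor in Z. Already a fixed point.
Sat(E[(q & ~r) U r]) = {0, 1, 2, 5}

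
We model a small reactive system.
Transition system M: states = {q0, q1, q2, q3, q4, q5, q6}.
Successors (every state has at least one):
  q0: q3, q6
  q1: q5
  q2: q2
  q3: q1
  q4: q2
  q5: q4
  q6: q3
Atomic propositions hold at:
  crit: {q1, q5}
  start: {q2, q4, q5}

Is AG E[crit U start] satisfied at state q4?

Yes

E[crit U start]: least fixpoint, start Z0 = Sat(start) = {q2, q4, q5}, add states in Sat(crit) with some successor in Z. Z1 = {q1, q2, q4, q5}; fixed.
Sat(E[crit U start]) = {q1, q2, q4, q5}
AG E[crit U start]: greatest fixpoint, start Z0 = {q1, q2, q4, q5}, keep only states in Sat with every successor in Z. Already a fixed point.
Sat(AG E[crit U start]) = {q1, q2, q4, q5}
q4 ∈ Sat(AG E[crit U start]) = {q1, q2, q4, q5}, so the formula holds at q4.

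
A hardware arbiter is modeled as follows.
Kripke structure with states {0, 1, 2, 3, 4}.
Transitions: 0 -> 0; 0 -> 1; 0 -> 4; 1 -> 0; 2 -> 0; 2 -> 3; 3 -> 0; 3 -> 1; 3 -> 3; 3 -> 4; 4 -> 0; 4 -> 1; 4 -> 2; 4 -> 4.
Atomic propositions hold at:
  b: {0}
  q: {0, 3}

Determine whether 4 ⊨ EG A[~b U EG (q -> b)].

Sat(~b) = {1, 2, 3, 4}
Sat(q -> b) = {0, 1, 2, 4}
EG (q -> b): greatest fixpoint, start Z0 = {0, 1, 2, 4}, keep only states in Sat with some successor in Z. Already a fixed point.
Sat(EG (q -> b)) = {0, 1, 2, 4}
A[~b U EG (q -> b)]: least fixpoint, start Z0 = Sat(EG (q -> b)) = {0, 1, 2, 4}, add states in Sat(~b) with every successor in Z. Already a fixed point.
Sat(A[~b U EG (q -> b)]) = {0, 1, 2, 4}
EG A[~b U EG (q -> b)]: greatest fixpoint, start Z0 = {0, 1, 2, 4}, keep only states in Sat with some successor in Z. Already a fixed point.
Sat(EG A[~b U EG (q -> b)]) = {0, 1, 2, 4}
4 ∈ Sat(EG A[~b U EG (q -> b)]) = {0, 1, 2, 4}, so the formula holds at 4.

Yes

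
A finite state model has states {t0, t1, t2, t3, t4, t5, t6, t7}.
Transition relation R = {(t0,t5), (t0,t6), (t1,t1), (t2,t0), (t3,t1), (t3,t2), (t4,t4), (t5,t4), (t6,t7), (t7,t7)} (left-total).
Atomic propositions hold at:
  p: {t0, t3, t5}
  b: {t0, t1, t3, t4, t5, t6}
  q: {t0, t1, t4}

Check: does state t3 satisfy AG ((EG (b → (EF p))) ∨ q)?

EF p: least fixpoint, start Z0 = {t0, t3, t5}, add states with some successor in Z. Z1 = {t0, t2, t3, t5}; fixed.
Sat(EF p) = {t0, t2, t3, t5}
Sat(b → (EF p)) = {t0, t2, t3, t5, t7}
EG (b → (EF p)): greatest fixpoint, start Z0 = {t0, t2, t3, t5, t7}, keep only states in Sat with some successor in Z. Z1 = {t0, t2, t3, t7}; Z2 = {t2, t3, t7}; Z3 = {t3, t7}; Z4 = {t7}; fixed.
Sat(EG (b → (EF p))) = {t7}
Sat((EG (b → (EF p))) ∨ q) = {t0, t1, t4, t7}
AG ((EG (b → (EF p))) ∨ q): greatest fixpoint, start Z0 = {t0, t1, t4, t7}, keep only states in Sat with every successor in Z. Z1 = {t1, t4, t7}; fixed.
Sat(AG ((EG (b → (EF p))) ∨ q)) = {t1, t4, t7}
t3 ∉ Sat(AG ((EG (b → (EF p))) ∨ q)) = {t1, t4, t7}, so the formula does not hold at t3.

No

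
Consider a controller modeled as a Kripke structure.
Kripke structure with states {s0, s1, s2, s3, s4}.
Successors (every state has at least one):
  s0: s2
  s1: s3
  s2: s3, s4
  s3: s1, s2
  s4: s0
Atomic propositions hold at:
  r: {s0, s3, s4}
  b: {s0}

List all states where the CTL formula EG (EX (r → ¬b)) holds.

{s0, s1, s2, s3}

Sat(¬b) = {s1, s2, s3, s4}
Sat(r → ¬b) = {s1, s2, s3, s4}
Sat(EX (r → ¬b)) = {s : some successor in {s1, s2, s3, s4}} = {s0, s1, s2, s3}
EG (EX (r → ¬b)): greatest fixpoint, start Z0 = {s0, s1, s2, s3}, keep only states in Sat with some successor in Z. Already a fixed point.
Sat(EG (EX (r → ¬b))) = {s0, s1, s2, s3}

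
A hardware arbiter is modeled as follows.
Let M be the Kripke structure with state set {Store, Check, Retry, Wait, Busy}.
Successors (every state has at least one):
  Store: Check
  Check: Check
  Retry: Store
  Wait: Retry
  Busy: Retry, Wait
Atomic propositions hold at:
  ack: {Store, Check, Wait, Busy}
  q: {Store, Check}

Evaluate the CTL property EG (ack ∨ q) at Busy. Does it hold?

No

Sat(ack ∨ q) = {Store, Check, Wait, Busy}
EG (ack ∨ q): greatest fixpoint, start Z0 = {Store, Check, Wait, Busy}, keep only states in Sat with some successor in Z. Z1 = {Store, Check, Busy}; Z2 = {Store, Check}; fixed.
Sat(EG (ack ∨ q)) = {Store, Check}
Busy ∉ Sat(EG (ack ∨ q)) = {Store, Check}, so the formula does not hold at Busy.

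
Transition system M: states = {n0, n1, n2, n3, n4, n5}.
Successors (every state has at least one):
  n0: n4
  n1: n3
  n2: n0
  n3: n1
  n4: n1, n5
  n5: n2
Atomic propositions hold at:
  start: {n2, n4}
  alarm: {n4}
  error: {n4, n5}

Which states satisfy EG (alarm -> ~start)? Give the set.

Sat(~start) = {n0, n1, n3, n5}
Sat(alarm -> ~start) = {n0, n1, n2, n3, n5}
EG (alarm -> ~start): greatest fixpoint, start Z0 = {n0, n1, n2, n3, n5}, keep only states in Sat with some successor in Z. Z1 = {n1, n2, n3, n5}; Z2 = {n1, n3, n5}; Z3 = {n1, n3}; fixed.
Sat(EG (alarm -> ~start)) = {n1, n3}

{n1, n3}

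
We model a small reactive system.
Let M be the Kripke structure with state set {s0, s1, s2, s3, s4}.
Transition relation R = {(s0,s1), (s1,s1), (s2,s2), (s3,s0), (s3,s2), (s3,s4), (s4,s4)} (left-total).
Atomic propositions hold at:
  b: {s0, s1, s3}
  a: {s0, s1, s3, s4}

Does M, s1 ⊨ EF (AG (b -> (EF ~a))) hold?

No

Sat(~a) = {s2}
EF ~a: least fixpoint, start Z0 = {s2}, add states with some successor in Z. Z1 = {s2, s3}; fixed.
Sat(EF ~a) = {s2, s3}
Sat(b -> (EF ~a)) = {s2, s3, s4}
AG (b -> (EF ~a)): greatest fixpoint, start Z0 = {s2, s3, s4}, keep only states in Sat with every successor in Z. Z1 = {s2, s4}; fixed.
Sat(AG (b -> (EF ~a))) = {s2, s4}
EF (AG (b -> (EF ~a))): least fixpoint, start Z0 = {s2, s4}, add states with some successor in Z. Z1 = {s2, s3, s4}; fixed.
Sat(EF (AG (b -> (EF ~a)))) = {s2, s3, s4}
s1 ∉ Sat(EF (AG (b -> (EF ~a)))) = {s2, s3, s4}, so the formula does not hold at s1.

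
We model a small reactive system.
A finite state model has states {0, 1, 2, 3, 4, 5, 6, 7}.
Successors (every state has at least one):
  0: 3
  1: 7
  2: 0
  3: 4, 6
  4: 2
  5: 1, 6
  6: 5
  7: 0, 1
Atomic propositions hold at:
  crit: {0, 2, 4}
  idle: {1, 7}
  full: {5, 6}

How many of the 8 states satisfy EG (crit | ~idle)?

6

Sat(~idle) = {0, 2, 3, 4, 5, 6}
Sat(crit | ~idle) = {0, 2, 3, 4, 5, 6}
EG (crit | ~idle): greatest fixpoint, start Z0 = {0, 2, 3, 4, 5, 6}, keep only states in Sat with some successor in Z. Already a fixed point.
Sat(EG (crit | ~idle)) = {0, 2, 3, 4, 5, 6}
|Sat(EG (crit | ~idle))| = |{0, 2, 3, 4, 5, 6}| = 6.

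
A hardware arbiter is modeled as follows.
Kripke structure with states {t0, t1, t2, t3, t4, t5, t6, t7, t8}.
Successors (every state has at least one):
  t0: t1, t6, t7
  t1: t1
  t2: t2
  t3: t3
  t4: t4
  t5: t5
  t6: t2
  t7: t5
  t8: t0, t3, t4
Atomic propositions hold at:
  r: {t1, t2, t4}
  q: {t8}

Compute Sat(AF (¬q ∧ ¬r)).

{t0, t3, t5, t6, t7}

Sat(¬q) = {t0, t1, t2, t3, t4, t5, t6, t7}
Sat(¬r) = {t0, t3, t5, t6, t7, t8}
Sat(¬q ∧ ¬r) = {t0, t3, t5, t6, t7}
AF (¬q ∧ ¬r): least fixpoint, start Z0 = {t0, t3, t5, t6, t7}, add states with every successor in Z. Already a fixed point.
Sat(AF (¬q ∧ ¬r)) = {t0, t3, t5, t6, t7}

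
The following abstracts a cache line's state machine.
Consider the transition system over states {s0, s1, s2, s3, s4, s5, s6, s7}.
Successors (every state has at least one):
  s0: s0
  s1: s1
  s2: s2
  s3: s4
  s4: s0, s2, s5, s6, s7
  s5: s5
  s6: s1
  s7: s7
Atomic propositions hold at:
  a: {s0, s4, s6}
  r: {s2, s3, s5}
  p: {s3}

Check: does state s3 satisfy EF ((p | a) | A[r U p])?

Yes

Sat(p | a) = {s0, s3, s4, s6}
A[r U p]: least fixpoint, start Z0 = Sat(p) = {s3}, add states in Sat(r) with every successor in Z. Already a fixed point.
Sat(A[r U p]) = {s3}
Sat((p | a) | A[r U p]) = {s0, s3, s4, s6}
EF ((p | a) | A[r U p]): least fixpoint, start Z0 = {s0, s3, s4, s6}, add states with some successor in Z. Already a fixed point.
Sat(EF ((p | a) | A[r U p])) = {s0, s3, s4, s6}
s3 ∈ Sat(EF ((p | a) | A[r U p])) = {s0, s3, s4, s6}, so the formula holds at s3.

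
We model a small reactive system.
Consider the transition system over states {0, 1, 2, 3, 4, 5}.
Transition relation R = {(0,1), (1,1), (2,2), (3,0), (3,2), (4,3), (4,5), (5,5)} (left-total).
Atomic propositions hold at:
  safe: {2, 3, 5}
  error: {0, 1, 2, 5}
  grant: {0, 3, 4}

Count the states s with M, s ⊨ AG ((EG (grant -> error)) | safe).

Sat(grant -> error) = {0, 1, 2, 5}
EG (grant -> error): greatest fixpoint, start Z0 = {0, 1, 2, 5}, keep only states in Sat with some successor in Z. Already a fixed point.
Sat(EG (grant -> error)) = {0, 1, 2, 5}
Sat((EG (grant -> error)) | safe) = {0, 1, 2, 3, 5}
AG ((EG (grant -> error)) | safe): greatest fixpoint, start Z0 = {0, 1, 2, 3, 5}, keep only states in Sat with every successor in Z. Already a fixed point.
Sat(AG ((EG (grant -> error)) | safe)) = {0, 1, 2, 3, 5}
|Sat(AG ((EG (grant -> error)) | safe))| = |{0, 1, 2, 3, 5}| = 5.

5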